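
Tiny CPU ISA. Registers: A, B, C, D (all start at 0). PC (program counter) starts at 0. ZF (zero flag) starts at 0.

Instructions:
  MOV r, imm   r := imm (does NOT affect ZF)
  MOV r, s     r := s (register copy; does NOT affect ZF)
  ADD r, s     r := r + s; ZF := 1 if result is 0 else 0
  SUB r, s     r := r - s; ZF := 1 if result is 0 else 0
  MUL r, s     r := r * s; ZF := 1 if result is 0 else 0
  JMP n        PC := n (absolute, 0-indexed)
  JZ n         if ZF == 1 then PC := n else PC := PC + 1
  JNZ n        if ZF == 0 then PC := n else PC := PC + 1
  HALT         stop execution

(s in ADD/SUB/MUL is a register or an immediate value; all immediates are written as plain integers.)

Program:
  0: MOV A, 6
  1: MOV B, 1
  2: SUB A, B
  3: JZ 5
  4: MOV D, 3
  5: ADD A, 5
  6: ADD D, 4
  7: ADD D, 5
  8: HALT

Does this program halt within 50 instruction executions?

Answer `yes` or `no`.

Answer: yes

Derivation:
Step 1: PC=0 exec 'MOV A, 6'. After: A=6 B=0 C=0 D=0 ZF=0 PC=1
Step 2: PC=1 exec 'MOV B, 1'. After: A=6 B=1 C=0 D=0 ZF=0 PC=2
Step 3: PC=2 exec 'SUB A, B'. After: A=5 B=1 C=0 D=0 ZF=0 PC=3
Step 4: PC=3 exec 'JZ 5'. After: A=5 B=1 C=0 D=0 ZF=0 PC=4
Step 5: PC=4 exec 'MOV D, 3'. After: A=5 B=1 C=0 D=3 ZF=0 PC=5
Step 6: PC=5 exec 'ADD A, 5'. After: A=10 B=1 C=0 D=3 ZF=0 PC=6
Step 7: PC=6 exec 'ADD D, 4'. After: A=10 B=1 C=0 D=7 ZF=0 PC=7
Step 8: PC=7 exec 'ADD D, 5'. After: A=10 B=1 C=0 D=12 ZF=0 PC=8
Step 9: PC=8 exec 'HALT'. After: A=10 B=1 C=0 D=12 ZF=0 PC=8 HALTED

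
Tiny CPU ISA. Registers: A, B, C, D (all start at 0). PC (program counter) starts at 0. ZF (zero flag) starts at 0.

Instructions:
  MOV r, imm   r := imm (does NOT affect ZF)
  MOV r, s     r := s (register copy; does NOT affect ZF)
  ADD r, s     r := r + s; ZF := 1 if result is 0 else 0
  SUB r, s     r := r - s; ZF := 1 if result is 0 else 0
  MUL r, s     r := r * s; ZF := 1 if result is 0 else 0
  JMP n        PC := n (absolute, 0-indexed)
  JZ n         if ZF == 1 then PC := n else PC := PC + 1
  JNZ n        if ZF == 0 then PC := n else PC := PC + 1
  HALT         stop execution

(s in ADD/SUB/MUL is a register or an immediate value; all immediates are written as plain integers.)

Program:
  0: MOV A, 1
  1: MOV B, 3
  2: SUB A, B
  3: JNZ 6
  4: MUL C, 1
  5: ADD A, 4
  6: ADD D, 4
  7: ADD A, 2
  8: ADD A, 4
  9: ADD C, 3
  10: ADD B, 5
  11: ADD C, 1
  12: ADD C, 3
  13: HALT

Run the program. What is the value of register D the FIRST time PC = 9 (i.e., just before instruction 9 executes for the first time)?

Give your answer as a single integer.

Step 1: PC=0 exec 'MOV A, 1'. After: A=1 B=0 C=0 D=0 ZF=0 PC=1
Step 2: PC=1 exec 'MOV B, 3'. After: A=1 B=3 C=0 D=0 ZF=0 PC=2
Step 3: PC=2 exec 'SUB A, B'. After: A=-2 B=3 C=0 D=0 ZF=0 PC=3
Step 4: PC=3 exec 'JNZ 6'. After: A=-2 B=3 C=0 D=0 ZF=0 PC=6
Step 5: PC=6 exec 'ADD D, 4'. After: A=-2 B=3 C=0 D=4 ZF=0 PC=7
Step 6: PC=7 exec 'ADD A, 2'. After: A=0 B=3 C=0 D=4 ZF=1 PC=8
Step 7: PC=8 exec 'ADD A, 4'. After: A=4 B=3 C=0 D=4 ZF=0 PC=9
First time PC=9: D=4

4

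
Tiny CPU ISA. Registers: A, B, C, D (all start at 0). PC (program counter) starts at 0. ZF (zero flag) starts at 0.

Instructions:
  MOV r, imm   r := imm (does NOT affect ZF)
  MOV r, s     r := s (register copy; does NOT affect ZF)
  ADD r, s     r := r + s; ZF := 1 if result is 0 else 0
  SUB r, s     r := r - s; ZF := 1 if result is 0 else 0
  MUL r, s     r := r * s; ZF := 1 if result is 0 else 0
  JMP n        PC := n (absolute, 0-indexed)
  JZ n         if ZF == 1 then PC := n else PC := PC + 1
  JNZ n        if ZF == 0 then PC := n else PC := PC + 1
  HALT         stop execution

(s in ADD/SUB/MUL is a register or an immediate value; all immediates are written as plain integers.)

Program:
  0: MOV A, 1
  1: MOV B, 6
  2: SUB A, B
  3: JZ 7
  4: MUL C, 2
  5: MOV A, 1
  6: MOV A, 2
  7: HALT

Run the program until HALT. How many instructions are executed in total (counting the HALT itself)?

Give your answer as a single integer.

Answer: 8

Derivation:
Step 1: PC=0 exec 'MOV A, 1'. After: A=1 B=0 C=0 D=0 ZF=0 PC=1
Step 2: PC=1 exec 'MOV B, 6'. After: A=1 B=6 C=0 D=0 ZF=0 PC=2
Step 3: PC=2 exec 'SUB A, B'. After: A=-5 B=6 C=0 D=0 ZF=0 PC=3
Step 4: PC=3 exec 'JZ 7'. After: A=-5 B=6 C=0 D=0 ZF=0 PC=4
Step 5: PC=4 exec 'MUL C, 2'. After: A=-5 B=6 C=0 D=0 ZF=1 PC=5
Step 6: PC=5 exec 'MOV A, 1'. After: A=1 B=6 C=0 D=0 ZF=1 PC=6
Step 7: PC=6 exec 'MOV A, 2'. After: A=2 B=6 C=0 D=0 ZF=1 PC=7
Step 8: PC=7 exec 'HALT'. After: A=2 B=6 C=0 D=0 ZF=1 PC=7 HALTED
Total instructions executed: 8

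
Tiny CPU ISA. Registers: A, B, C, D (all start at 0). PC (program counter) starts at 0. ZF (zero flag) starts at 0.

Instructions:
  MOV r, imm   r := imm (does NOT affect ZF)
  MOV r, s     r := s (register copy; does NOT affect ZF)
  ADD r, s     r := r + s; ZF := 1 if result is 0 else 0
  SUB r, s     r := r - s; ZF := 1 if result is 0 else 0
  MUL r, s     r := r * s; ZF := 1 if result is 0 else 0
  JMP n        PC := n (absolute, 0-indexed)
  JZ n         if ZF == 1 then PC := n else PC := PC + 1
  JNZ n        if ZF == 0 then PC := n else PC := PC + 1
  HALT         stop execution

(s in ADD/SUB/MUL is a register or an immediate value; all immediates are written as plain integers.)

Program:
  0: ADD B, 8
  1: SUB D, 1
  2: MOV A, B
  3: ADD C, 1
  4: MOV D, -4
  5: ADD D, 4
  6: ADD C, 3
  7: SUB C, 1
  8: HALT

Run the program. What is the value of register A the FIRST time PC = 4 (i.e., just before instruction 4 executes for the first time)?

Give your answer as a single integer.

Step 1: PC=0 exec 'ADD B, 8'. After: A=0 B=8 C=0 D=0 ZF=0 PC=1
Step 2: PC=1 exec 'SUB D, 1'. After: A=0 B=8 C=0 D=-1 ZF=0 PC=2
Step 3: PC=2 exec 'MOV A, B'. After: A=8 B=8 C=0 D=-1 ZF=0 PC=3
Step 4: PC=3 exec 'ADD C, 1'. After: A=8 B=8 C=1 D=-1 ZF=0 PC=4
First time PC=4: A=8

8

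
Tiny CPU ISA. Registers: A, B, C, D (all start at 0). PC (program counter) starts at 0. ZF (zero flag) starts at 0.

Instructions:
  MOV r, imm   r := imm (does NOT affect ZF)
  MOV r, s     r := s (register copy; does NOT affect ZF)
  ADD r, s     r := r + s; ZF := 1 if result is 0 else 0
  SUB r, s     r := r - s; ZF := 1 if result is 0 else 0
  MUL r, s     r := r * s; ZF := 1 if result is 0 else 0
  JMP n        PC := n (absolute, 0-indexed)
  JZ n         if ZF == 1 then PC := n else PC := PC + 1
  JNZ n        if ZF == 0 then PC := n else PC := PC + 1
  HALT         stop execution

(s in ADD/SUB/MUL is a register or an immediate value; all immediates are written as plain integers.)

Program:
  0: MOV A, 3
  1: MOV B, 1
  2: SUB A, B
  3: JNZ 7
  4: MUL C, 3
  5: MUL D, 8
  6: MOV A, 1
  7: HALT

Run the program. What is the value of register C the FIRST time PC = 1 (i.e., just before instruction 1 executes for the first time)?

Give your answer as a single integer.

Step 1: PC=0 exec 'MOV A, 3'. After: A=3 B=0 C=0 D=0 ZF=0 PC=1
First time PC=1: C=0

0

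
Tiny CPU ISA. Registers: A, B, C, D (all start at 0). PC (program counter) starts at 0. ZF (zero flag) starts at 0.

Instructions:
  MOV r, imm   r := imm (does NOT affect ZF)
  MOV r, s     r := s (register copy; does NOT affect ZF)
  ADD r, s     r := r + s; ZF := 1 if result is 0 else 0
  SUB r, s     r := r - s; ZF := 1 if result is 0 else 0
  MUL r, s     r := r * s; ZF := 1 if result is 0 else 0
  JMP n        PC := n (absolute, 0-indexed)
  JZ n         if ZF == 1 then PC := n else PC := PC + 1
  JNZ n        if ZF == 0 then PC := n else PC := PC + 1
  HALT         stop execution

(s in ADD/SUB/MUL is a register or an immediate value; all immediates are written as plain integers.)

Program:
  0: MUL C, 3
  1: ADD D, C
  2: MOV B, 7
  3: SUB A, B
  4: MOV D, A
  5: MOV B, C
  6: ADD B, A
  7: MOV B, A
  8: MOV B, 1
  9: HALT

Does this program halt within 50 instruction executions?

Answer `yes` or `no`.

Step 1: PC=0 exec 'MUL C, 3'. After: A=0 B=0 C=0 D=0 ZF=1 PC=1
Step 2: PC=1 exec 'ADD D, C'. After: A=0 B=0 C=0 D=0 ZF=1 PC=2
Step 3: PC=2 exec 'MOV B, 7'. After: A=0 B=7 C=0 D=0 ZF=1 PC=3
Step 4: PC=3 exec 'SUB A, B'. After: A=-7 B=7 C=0 D=0 ZF=0 PC=4
Step 5: PC=4 exec 'MOV D, A'. After: A=-7 B=7 C=0 D=-7 ZF=0 PC=5
Step 6: PC=5 exec 'MOV B, C'. After: A=-7 B=0 C=0 D=-7 ZF=0 PC=6
Step 7: PC=6 exec 'ADD B, A'. After: A=-7 B=-7 C=0 D=-7 ZF=0 PC=7
Step 8: PC=7 exec 'MOV B, A'. After: A=-7 B=-7 C=0 D=-7 ZF=0 PC=8
Step 9: PC=8 exec 'MOV B, 1'. After: A=-7 B=1 C=0 D=-7 ZF=0 PC=9
Step 10: PC=9 exec 'HALT'. After: A=-7 B=1 C=0 D=-7 ZF=0 PC=9 HALTED

Answer: yes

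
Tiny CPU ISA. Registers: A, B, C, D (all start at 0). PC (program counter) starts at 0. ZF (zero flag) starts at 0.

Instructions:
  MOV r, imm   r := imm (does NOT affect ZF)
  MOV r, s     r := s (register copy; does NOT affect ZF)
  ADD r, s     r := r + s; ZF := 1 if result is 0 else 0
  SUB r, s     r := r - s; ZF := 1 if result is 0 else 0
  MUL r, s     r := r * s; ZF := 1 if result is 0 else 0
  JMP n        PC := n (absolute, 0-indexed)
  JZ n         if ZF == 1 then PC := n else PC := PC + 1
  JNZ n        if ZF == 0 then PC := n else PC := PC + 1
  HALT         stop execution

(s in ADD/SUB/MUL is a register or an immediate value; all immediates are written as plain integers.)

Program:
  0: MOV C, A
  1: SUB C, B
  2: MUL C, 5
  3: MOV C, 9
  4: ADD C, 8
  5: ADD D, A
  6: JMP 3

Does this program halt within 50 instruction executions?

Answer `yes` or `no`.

Step 1: PC=0 exec 'MOV C, A'. After: A=0 B=0 C=0 D=0 ZF=0 PC=1
Step 2: PC=1 exec 'SUB C, B'. After: A=0 B=0 C=0 D=0 ZF=1 PC=2
Step 3: PC=2 exec 'MUL C, 5'. After: A=0 B=0 C=0 D=0 ZF=1 PC=3
Step 4: PC=3 exec 'MOV C, 9'. After: A=0 B=0 C=9 D=0 ZF=1 PC=4
Step 5: PC=4 exec 'ADD C, 8'. After: A=0 B=0 C=17 D=0 ZF=0 PC=5
Step 6: PC=5 exec 'ADD D, A'. After: A=0 B=0 C=17 D=0 ZF=1 PC=6
Step 7: PC=6 exec 'JMP 3'. After: A=0 B=0 C=17 D=0 ZF=1 PC=3
Step 8: PC=3 exec 'MOV C, 9'. After: A=0 B=0 C=9 D=0 ZF=1 PC=4
State after step 8 equals state after step 4: the program is in a cycle of length 4 and will never halt.

Answer: no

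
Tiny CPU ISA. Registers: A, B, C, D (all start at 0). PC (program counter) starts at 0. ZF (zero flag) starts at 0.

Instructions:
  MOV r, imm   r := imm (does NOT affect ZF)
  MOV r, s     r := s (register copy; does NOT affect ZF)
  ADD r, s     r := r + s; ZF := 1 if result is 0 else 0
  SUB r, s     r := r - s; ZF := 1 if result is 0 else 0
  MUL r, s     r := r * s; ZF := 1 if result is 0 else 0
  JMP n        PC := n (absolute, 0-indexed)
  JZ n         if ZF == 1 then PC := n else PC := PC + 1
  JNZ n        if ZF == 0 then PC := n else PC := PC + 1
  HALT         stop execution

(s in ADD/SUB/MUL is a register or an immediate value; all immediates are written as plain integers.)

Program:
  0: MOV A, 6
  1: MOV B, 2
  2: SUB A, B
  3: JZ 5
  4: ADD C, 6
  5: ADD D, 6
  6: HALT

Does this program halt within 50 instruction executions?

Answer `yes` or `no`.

Step 1: PC=0 exec 'MOV A, 6'. After: A=6 B=0 C=0 D=0 ZF=0 PC=1
Step 2: PC=1 exec 'MOV B, 2'. After: A=6 B=2 C=0 D=0 ZF=0 PC=2
Step 3: PC=2 exec 'SUB A, B'. After: A=4 B=2 C=0 D=0 ZF=0 PC=3
Step 4: PC=3 exec 'JZ 5'. After: A=4 B=2 C=0 D=0 ZF=0 PC=4
Step 5: PC=4 exec 'ADD C, 6'. After: A=4 B=2 C=6 D=0 ZF=0 PC=5
Step 6: PC=5 exec 'ADD D, 6'. After: A=4 B=2 C=6 D=6 ZF=0 PC=6
Step 7: PC=6 exec 'HALT'. After: A=4 B=2 C=6 D=6 ZF=0 PC=6 HALTED

Answer: yes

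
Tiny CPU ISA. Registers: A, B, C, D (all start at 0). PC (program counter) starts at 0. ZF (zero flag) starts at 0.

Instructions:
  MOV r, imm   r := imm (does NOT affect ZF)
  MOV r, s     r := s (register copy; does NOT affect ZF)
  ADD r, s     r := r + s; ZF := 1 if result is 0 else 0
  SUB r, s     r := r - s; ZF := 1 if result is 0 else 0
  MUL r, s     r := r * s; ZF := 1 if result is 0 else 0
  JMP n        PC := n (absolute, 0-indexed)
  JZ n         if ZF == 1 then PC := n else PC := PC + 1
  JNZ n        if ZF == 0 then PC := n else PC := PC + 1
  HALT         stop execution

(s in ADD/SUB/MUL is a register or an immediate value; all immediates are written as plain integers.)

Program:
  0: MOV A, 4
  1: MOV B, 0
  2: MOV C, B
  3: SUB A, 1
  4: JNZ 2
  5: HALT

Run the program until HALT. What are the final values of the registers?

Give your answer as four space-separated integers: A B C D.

Answer: 0 0 0 0

Derivation:
Step 1: PC=0 exec 'MOV A, 4'. After: A=4 B=0 C=0 D=0 ZF=0 PC=1
Step 2: PC=1 exec 'MOV B, 0'. After: A=4 B=0 C=0 D=0 ZF=0 PC=2
Step 3: PC=2 exec 'MOV C, B'. After: A=4 B=0 C=0 D=0 ZF=0 PC=3
Step 4: PC=3 exec 'SUB A, 1'. After: A=3 B=0 C=0 D=0 ZF=0 PC=4
Step 5: PC=4 exec 'JNZ 2'. After: A=3 B=0 C=0 D=0 ZF=0 PC=2
Step 6: PC=2 exec 'MOV C, B'. After: A=3 B=0 C=0 D=0 ZF=0 PC=3
Step 7: PC=3 exec 'SUB A, 1'. After: A=2 B=0 C=0 D=0 ZF=0 PC=4
Step 8: PC=4 exec 'JNZ 2'. After: A=2 B=0 C=0 D=0 ZF=0 PC=2
Step 9: PC=2 exec 'MOV C, B'. After: A=2 B=0 C=0 D=0 ZF=0 PC=3
Step 10: PC=3 exec 'SUB A, 1'. After: A=1 B=0 C=0 D=0 ZF=0 PC=4
Step 11: PC=4 exec 'JNZ 2'. After: A=1 B=0 C=0 D=0 ZF=0 PC=2
Step 12: PC=2 exec 'MOV C, B'. After: A=1 B=0 C=0 D=0 ZF=0 PC=3
Step 13: PC=3 exec 'SUB A, 1'. After: A=0 B=0 C=0 D=0 ZF=1 PC=4
Step 14: PC=4 exec 'JNZ 2'. After: A=0 B=0 C=0 D=0 ZF=1 PC=5
Step 15: PC=5 exec 'HALT'. After: A=0 B=0 C=0 D=0 ZF=1 PC=5 HALTED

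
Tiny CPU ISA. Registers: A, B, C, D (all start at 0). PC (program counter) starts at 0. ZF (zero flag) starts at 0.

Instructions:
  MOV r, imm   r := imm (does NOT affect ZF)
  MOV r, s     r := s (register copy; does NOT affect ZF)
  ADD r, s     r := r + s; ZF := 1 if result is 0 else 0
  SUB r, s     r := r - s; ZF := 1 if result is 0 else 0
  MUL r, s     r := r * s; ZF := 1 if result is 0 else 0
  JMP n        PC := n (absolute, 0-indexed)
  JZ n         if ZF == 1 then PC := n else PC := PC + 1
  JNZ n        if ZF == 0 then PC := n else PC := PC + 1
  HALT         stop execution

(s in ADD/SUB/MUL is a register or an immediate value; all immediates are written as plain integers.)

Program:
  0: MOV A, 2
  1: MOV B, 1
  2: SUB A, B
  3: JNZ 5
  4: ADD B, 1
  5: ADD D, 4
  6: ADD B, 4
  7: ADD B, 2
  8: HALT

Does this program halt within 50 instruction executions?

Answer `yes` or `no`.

Answer: yes

Derivation:
Step 1: PC=0 exec 'MOV A, 2'. After: A=2 B=0 C=0 D=0 ZF=0 PC=1
Step 2: PC=1 exec 'MOV B, 1'. After: A=2 B=1 C=0 D=0 ZF=0 PC=2
Step 3: PC=2 exec 'SUB A, B'. After: A=1 B=1 C=0 D=0 ZF=0 PC=3
Step 4: PC=3 exec 'JNZ 5'. After: A=1 B=1 C=0 D=0 ZF=0 PC=5
Step 5: PC=5 exec 'ADD D, 4'. After: A=1 B=1 C=0 D=4 ZF=0 PC=6
Step 6: PC=6 exec 'ADD B, 4'. After: A=1 B=5 C=0 D=4 ZF=0 PC=7
Step 7: PC=7 exec 'ADD B, 2'. After: A=1 B=7 C=0 D=4 ZF=0 PC=8
Step 8: PC=8 exec 'HALT'. After: A=1 B=7 C=0 D=4 ZF=0 PC=8 HALTED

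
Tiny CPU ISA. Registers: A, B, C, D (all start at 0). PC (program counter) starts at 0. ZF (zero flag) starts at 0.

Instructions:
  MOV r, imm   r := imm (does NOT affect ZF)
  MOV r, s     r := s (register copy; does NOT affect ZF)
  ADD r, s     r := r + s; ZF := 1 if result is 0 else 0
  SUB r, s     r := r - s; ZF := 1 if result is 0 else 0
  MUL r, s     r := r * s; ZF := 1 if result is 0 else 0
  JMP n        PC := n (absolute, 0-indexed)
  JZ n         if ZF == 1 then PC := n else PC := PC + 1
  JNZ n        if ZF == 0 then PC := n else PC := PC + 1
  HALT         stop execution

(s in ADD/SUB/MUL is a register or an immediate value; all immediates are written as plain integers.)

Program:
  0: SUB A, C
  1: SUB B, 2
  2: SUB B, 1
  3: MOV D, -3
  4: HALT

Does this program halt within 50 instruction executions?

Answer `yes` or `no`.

Answer: yes

Derivation:
Step 1: PC=0 exec 'SUB A, C'. After: A=0 B=0 C=0 D=0 ZF=1 PC=1
Step 2: PC=1 exec 'SUB B, 2'. After: A=0 B=-2 C=0 D=0 ZF=0 PC=2
Step 3: PC=2 exec 'SUB B, 1'. After: A=0 B=-3 C=0 D=0 ZF=0 PC=3
Step 4: PC=3 exec 'MOV D, -3'. After: A=0 B=-3 C=0 D=-3 ZF=0 PC=4
Step 5: PC=4 exec 'HALT'. After: A=0 B=-3 C=0 D=-3 ZF=0 PC=4 HALTED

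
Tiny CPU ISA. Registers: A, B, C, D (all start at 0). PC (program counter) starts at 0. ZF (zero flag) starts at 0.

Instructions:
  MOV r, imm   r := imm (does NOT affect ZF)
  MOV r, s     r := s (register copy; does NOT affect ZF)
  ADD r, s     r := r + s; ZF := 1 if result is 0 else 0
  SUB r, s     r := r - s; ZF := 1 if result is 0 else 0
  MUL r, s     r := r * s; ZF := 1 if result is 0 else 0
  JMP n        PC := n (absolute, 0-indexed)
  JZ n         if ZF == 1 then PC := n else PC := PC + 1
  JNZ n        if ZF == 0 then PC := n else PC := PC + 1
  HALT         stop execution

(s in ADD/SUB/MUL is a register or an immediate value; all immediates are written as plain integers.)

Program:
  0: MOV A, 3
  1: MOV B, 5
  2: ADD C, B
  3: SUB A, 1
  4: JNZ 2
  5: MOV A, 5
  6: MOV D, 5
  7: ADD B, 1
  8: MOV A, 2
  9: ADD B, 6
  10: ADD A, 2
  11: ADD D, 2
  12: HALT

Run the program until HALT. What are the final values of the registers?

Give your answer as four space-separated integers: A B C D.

Step 1: PC=0 exec 'MOV A, 3'. After: A=3 B=0 C=0 D=0 ZF=0 PC=1
Step 2: PC=1 exec 'MOV B, 5'. After: A=3 B=5 C=0 D=0 ZF=0 PC=2
Step 3: PC=2 exec 'ADD C, B'. After: A=3 B=5 C=5 D=0 ZF=0 PC=3
Step 4: PC=3 exec 'SUB A, 1'. After: A=2 B=5 C=5 D=0 ZF=0 PC=4
Step 5: PC=4 exec 'JNZ 2'. After: A=2 B=5 C=5 D=0 ZF=0 PC=2
Step 6: PC=2 exec 'ADD C, B'. After: A=2 B=5 C=10 D=0 ZF=0 PC=3
Step 7: PC=3 exec 'SUB A, 1'. After: A=1 B=5 C=10 D=0 ZF=0 PC=4
Step 8: PC=4 exec 'JNZ 2'. After: A=1 B=5 C=10 D=0 ZF=0 PC=2
Step 9: PC=2 exec 'ADD C, B'. After: A=1 B=5 C=15 D=0 ZF=0 PC=3
Step 10: PC=3 exec 'SUB A, 1'. After: A=0 B=5 C=15 D=0 ZF=1 PC=4
Step 11: PC=4 exec 'JNZ 2'. After: A=0 B=5 C=15 D=0 ZF=1 PC=5
Step 12: PC=5 exec 'MOV A, 5'. After: A=5 B=5 C=15 D=0 ZF=1 PC=6
Step 13: PC=6 exec 'MOV D, 5'. After: A=5 B=5 C=15 D=5 ZF=1 PC=7
Step 14: PC=7 exec 'ADD B, 1'. After: A=5 B=6 C=15 D=5 ZF=0 PC=8
Step 15: PC=8 exec 'MOV A, 2'. After: A=2 B=6 C=15 D=5 ZF=0 PC=9
Step 16: PC=9 exec 'ADD B, 6'. After: A=2 B=12 C=15 D=5 ZF=0 PC=10
Step 17: PC=10 exec 'ADD A, 2'. After: A=4 B=12 C=15 D=5 ZF=0 PC=11
Step 18: PC=11 exec 'ADD D, 2'. After: A=4 B=12 C=15 D=7 ZF=0 PC=12
Step 19: PC=12 exec 'HALT'. After: A=4 B=12 C=15 D=7 ZF=0 PC=12 HALTED

Answer: 4 12 15 7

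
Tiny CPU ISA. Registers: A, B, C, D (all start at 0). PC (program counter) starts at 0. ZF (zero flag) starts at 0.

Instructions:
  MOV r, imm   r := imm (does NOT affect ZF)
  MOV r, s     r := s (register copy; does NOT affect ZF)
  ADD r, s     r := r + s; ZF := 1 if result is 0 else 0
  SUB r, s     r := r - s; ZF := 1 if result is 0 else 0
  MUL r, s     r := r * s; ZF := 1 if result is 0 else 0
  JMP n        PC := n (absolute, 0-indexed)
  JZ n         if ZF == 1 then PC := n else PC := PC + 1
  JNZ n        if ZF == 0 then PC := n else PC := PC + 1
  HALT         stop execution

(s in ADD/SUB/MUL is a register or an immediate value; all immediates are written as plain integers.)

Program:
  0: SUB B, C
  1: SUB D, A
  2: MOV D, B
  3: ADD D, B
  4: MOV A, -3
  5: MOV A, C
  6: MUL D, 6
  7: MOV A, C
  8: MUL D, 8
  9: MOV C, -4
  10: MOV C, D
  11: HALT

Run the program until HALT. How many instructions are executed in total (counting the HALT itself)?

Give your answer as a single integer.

Answer: 12

Derivation:
Step 1: PC=0 exec 'SUB B, C'. After: A=0 B=0 C=0 D=0 ZF=1 PC=1
Step 2: PC=1 exec 'SUB D, A'. After: A=0 B=0 C=0 D=0 ZF=1 PC=2
Step 3: PC=2 exec 'MOV D, B'. After: A=0 B=0 C=0 D=0 ZF=1 PC=3
Step 4: PC=3 exec 'ADD D, B'. After: A=0 B=0 C=0 D=0 ZF=1 PC=4
Step 5: PC=4 exec 'MOV A, -3'. After: A=-3 B=0 C=0 D=0 ZF=1 PC=5
Step 6: PC=5 exec 'MOV A, C'. After: A=0 B=0 C=0 D=0 ZF=1 PC=6
Step 7: PC=6 exec 'MUL D, 6'. After: A=0 B=0 C=0 D=0 ZF=1 PC=7
Step 8: PC=7 exec 'MOV A, C'. After: A=0 B=0 C=0 D=0 ZF=1 PC=8
Step 9: PC=8 exec 'MUL D, 8'. After: A=0 B=0 C=0 D=0 ZF=1 PC=9
Step 10: PC=9 exec 'MOV C, -4'. After: A=0 B=0 C=-4 D=0 ZF=1 PC=10
Step 11: PC=10 exec 'MOV C, D'. After: A=0 B=0 C=0 D=0 ZF=1 PC=11
Step 12: PC=11 exec 'HALT'. After: A=0 B=0 C=0 D=0 ZF=1 PC=11 HALTED
Total instructions executed: 12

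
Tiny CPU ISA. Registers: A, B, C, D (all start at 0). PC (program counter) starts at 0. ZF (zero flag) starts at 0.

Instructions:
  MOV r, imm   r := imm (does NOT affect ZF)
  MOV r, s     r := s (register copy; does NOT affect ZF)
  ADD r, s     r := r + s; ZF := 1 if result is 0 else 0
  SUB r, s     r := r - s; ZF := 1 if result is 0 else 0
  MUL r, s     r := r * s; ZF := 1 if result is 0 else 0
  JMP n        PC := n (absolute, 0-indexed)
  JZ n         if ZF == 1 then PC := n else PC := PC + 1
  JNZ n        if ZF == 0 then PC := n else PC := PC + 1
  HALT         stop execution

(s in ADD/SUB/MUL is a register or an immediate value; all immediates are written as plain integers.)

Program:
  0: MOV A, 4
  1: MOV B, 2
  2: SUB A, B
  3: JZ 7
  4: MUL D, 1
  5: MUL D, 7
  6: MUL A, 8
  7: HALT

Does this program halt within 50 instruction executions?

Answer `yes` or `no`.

Step 1: PC=0 exec 'MOV A, 4'. After: A=4 B=0 C=0 D=0 ZF=0 PC=1
Step 2: PC=1 exec 'MOV B, 2'. After: A=4 B=2 C=0 D=0 ZF=0 PC=2
Step 3: PC=2 exec 'SUB A, B'. After: A=2 B=2 C=0 D=0 ZF=0 PC=3
Step 4: PC=3 exec 'JZ 7'. After: A=2 B=2 C=0 D=0 ZF=0 PC=4
Step 5: PC=4 exec 'MUL D, 1'. After: A=2 B=2 C=0 D=0 ZF=1 PC=5
Step 6: PC=5 exec 'MUL D, 7'. After: A=2 B=2 C=0 D=0 ZF=1 PC=6
Step 7: PC=6 exec 'MUL A, 8'. After: A=16 B=2 C=0 D=0 ZF=0 PC=7
Step 8: PC=7 exec 'HALT'. After: A=16 B=2 C=0 D=0 ZF=0 PC=7 HALTED

Answer: yes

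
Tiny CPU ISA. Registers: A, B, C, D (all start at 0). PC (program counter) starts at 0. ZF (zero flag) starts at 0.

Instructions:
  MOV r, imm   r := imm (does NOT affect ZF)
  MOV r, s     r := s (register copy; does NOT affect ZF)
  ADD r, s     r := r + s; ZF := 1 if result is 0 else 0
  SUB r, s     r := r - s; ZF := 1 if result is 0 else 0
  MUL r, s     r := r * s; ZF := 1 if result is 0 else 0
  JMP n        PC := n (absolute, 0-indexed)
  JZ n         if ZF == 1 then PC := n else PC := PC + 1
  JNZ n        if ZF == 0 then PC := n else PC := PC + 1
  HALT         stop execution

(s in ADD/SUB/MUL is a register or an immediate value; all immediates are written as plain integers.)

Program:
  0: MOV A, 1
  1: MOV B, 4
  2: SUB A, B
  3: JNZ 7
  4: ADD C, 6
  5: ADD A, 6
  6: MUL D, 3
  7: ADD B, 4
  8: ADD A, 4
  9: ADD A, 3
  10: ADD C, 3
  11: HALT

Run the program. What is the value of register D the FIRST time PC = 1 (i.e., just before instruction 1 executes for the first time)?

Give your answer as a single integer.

Step 1: PC=0 exec 'MOV A, 1'. After: A=1 B=0 C=0 D=0 ZF=0 PC=1
First time PC=1: D=0

0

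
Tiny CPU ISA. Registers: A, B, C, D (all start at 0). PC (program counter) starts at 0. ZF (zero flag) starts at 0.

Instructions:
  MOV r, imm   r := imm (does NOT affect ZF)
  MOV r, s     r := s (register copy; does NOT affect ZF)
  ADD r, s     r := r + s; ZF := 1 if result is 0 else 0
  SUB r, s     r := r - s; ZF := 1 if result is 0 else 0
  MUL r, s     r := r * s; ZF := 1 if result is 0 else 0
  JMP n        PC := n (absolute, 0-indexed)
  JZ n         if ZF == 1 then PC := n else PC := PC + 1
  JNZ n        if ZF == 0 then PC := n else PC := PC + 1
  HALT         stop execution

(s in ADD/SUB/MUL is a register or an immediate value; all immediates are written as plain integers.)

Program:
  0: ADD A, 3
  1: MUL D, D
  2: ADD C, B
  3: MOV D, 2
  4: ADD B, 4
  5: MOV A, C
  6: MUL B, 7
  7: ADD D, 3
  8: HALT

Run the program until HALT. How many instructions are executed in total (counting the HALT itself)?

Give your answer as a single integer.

Step 1: PC=0 exec 'ADD A, 3'. After: A=3 B=0 C=0 D=0 ZF=0 PC=1
Step 2: PC=1 exec 'MUL D, D'. After: A=3 B=0 C=0 D=0 ZF=1 PC=2
Step 3: PC=2 exec 'ADD C, B'. After: A=3 B=0 C=0 D=0 ZF=1 PC=3
Step 4: PC=3 exec 'MOV D, 2'. After: A=3 B=0 C=0 D=2 ZF=1 PC=4
Step 5: PC=4 exec 'ADD B, 4'. After: A=3 B=4 C=0 D=2 ZF=0 PC=5
Step 6: PC=5 exec 'MOV A, C'. After: A=0 B=4 C=0 D=2 ZF=0 PC=6
Step 7: PC=6 exec 'MUL B, 7'. After: A=0 B=28 C=0 D=2 ZF=0 PC=7
Step 8: PC=7 exec 'ADD D, 3'. After: A=0 B=28 C=0 D=5 ZF=0 PC=8
Step 9: PC=8 exec 'HALT'. After: A=0 B=28 C=0 D=5 ZF=0 PC=8 HALTED
Total instructions executed: 9

Answer: 9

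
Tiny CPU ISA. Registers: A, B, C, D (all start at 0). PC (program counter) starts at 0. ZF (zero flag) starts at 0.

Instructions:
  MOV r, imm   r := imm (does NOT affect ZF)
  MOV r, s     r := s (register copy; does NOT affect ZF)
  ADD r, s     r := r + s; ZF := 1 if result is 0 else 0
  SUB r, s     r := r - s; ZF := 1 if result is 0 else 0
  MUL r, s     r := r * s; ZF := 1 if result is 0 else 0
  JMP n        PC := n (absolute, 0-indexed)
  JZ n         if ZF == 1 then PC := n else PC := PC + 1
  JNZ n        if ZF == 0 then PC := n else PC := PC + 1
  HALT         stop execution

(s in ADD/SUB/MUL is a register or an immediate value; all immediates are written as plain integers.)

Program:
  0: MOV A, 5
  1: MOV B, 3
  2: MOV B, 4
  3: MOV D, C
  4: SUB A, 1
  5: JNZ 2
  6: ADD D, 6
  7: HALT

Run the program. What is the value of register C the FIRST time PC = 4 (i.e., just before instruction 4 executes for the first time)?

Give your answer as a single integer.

Step 1: PC=0 exec 'MOV A, 5'. After: A=5 B=0 C=0 D=0 ZF=0 PC=1
Step 2: PC=1 exec 'MOV B, 3'. After: A=5 B=3 C=0 D=0 ZF=0 PC=2
Step 3: PC=2 exec 'MOV B, 4'. After: A=5 B=4 C=0 D=0 ZF=0 PC=3
Step 4: PC=3 exec 'MOV D, C'. After: A=5 B=4 C=0 D=0 ZF=0 PC=4
First time PC=4: C=0

0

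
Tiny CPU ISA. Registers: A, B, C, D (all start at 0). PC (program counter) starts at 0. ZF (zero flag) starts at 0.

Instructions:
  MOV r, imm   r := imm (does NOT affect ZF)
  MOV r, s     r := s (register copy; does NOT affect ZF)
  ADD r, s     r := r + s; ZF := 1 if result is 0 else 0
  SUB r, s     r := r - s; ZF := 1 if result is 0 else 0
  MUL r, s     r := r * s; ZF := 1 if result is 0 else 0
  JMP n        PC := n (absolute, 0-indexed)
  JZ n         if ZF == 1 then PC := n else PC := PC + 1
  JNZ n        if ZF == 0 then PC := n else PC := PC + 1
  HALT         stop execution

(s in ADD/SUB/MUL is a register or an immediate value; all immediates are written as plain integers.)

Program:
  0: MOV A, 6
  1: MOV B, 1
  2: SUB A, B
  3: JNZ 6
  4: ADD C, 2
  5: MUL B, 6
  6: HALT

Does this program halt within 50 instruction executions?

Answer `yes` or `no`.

Answer: yes

Derivation:
Step 1: PC=0 exec 'MOV A, 6'. After: A=6 B=0 C=0 D=0 ZF=0 PC=1
Step 2: PC=1 exec 'MOV B, 1'. After: A=6 B=1 C=0 D=0 ZF=0 PC=2
Step 3: PC=2 exec 'SUB A, B'. After: A=5 B=1 C=0 D=0 ZF=0 PC=3
Step 4: PC=3 exec 'JNZ 6'. After: A=5 B=1 C=0 D=0 ZF=0 PC=6
Step 5: PC=6 exec 'HALT'. After: A=5 B=1 C=0 D=0 ZF=0 PC=6 HALTED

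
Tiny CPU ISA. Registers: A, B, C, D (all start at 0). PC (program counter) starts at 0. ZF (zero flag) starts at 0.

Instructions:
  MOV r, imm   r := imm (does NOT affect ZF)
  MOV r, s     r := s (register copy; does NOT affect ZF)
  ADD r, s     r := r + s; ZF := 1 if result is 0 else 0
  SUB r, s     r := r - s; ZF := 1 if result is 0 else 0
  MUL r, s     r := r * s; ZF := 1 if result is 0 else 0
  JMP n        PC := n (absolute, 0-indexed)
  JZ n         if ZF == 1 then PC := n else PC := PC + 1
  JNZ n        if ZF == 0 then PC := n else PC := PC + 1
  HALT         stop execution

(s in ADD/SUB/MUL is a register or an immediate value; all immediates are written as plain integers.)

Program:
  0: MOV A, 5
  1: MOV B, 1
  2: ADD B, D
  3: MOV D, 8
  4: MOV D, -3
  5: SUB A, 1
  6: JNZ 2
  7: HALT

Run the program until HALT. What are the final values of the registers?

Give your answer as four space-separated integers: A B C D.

Step 1: PC=0 exec 'MOV A, 5'. After: A=5 B=0 C=0 D=0 ZF=0 PC=1
Step 2: PC=1 exec 'MOV B, 1'. After: A=5 B=1 C=0 D=0 ZF=0 PC=2
Step 3: PC=2 exec 'ADD B, D'. After: A=5 B=1 C=0 D=0 ZF=0 PC=3
Step 4: PC=3 exec 'MOV D, 8'. After: A=5 B=1 C=0 D=8 ZF=0 PC=4
Step 5: PC=4 exec 'MOV D, -3'. After: A=5 B=1 C=0 D=-3 ZF=0 PC=5
Step 6: PC=5 exec 'SUB A, 1'. After: A=4 B=1 C=0 D=-3 ZF=0 PC=6
Step 7: PC=6 exec 'JNZ 2'. After: A=4 B=1 C=0 D=-3 ZF=0 PC=2
Step 8: PC=2 exec 'ADD B, D'. After: A=4 B=-2 C=0 D=-3 ZF=0 PC=3
Step 9: PC=3 exec 'MOV D, 8'. After: A=4 B=-2 C=0 D=8 ZF=0 PC=4
Step 10: PC=4 exec 'MOV D, -3'. After: A=4 B=-2 C=0 D=-3 ZF=0 PC=5
Step 11: PC=5 exec 'SUB A, 1'. After: A=3 B=-2 C=0 D=-3 ZF=0 PC=6
Step 12: PC=6 exec 'JNZ 2'. After: A=3 B=-2 C=0 D=-3 ZF=0 PC=2
Step 13: PC=2 exec 'ADD B, D'. After: A=3 B=-5 C=0 D=-3 ZF=0 PC=3
Step 14: PC=3 exec 'MOV D, 8'. After: A=3 B=-5 C=0 D=8 ZF=0 PC=4
Step 15: PC=4 exec 'MOV D, -3'. After: A=3 B=-5 C=0 D=-3 ZF=0 PC=5
Step 16: PC=5 exec 'SUB A, 1'. After: A=2 B=-5 C=0 D=-3 ZF=0 PC=6
Step 17: PC=6 exec 'JNZ 2'. After: A=2 B=-5 C=0 D=-3 ZF=0 PC=2
Step 18: PC=2 exec 'ADD B, D'. After: A=2 B=-8 C=0 D=-3 ZF=0 PC=3
Step 19: PC=3 exec 'MOV D, 8'. After: A=2 B=-8 C=0 D=8 ZF=0 PC=4
Step 20: PC=4 exec 'MOV D, -3'. After: A=2 B=-8 C=0 D=-3 ZF=0 PC=5
Step 21: PC=5 exec 'SUB A, 1'. After: A=1 B=-8 C=0 D=-3 ZF=0 PC=6
Step 22: PC=6 exec 'JNZ 2'. After: A=1 B=-8 C=0 D=-3 ZF=0 PC=2
Step 23: PC=2 exec 'ADD B, D'. After: A=1 B=-11 C=0 D=-3 ZF=0 PC=3
Step 24: PC=3 exec 'MOV D, 8'. After: A=1 B=-11 C=0 D=8 ZF=0 PC=4
Step 25: PC=4 exec 'MOV D, -3'. After: A=1 B=-11 C=0 D=-3 ZF=0 PC=5
Step 26: PC=5 exec 'SUB A, 1'. After: A=0 B=-11 C=0 D=-3 ZF=1 PC=6
Step 27: PC=6 exec 'JNZ 2'. After: A=0 B=-11 C=0 D=-3 ZF=1 PC=7
Step 28: PC=7 exec 'HALT'. After: A=0 B=-11 C=0 D=-3 ZF=1 PC=7 HALTED

Answer: 0 -11 0 -3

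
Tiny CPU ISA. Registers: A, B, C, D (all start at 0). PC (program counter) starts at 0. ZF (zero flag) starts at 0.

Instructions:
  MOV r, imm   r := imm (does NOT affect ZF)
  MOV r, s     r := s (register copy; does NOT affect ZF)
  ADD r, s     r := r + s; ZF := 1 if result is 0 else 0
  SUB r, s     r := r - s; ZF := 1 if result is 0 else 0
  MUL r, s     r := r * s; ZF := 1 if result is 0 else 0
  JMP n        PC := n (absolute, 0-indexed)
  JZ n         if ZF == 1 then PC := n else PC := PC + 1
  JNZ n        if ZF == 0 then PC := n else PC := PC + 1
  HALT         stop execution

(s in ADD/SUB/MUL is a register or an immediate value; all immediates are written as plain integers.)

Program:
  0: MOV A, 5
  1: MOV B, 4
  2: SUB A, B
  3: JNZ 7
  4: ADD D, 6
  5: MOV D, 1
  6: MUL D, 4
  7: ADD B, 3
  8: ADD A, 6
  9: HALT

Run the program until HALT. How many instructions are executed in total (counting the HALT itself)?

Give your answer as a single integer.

Answer: 7

Derivation:
Step 1: PC=0 exec 'MOV A, 5'. After: A=5 B=0 C=0 D=0 ZF=0 PC=1
Step 2: PC=1 exec 'MOV B, 4'. After: A=5 B=4 C=0 D=0 ZF=0 PC=2
Step 3: PC=2 exec 'SUB A, B'. After: A=1 B=4 C=0 D=0 ZF=0 PC=3
Step 4: PC=3 exec 'JNZ 7'. After: A=1 B=4 C=0 D=0 ZF=0 PC=7
Step 5: PC=7 exec 'ADD B, 3'. After: A=1 B=7 C=0 D=0 ZF=0 PC=8
Step 6: PC=8 exec 'ADD A, 6'. After: A=7 B=7 C=0 D=0 ZF=0 PC=9
Step 7: PC=9 exec 'HALT'. After: A=7 B=7 C=0 D=0 ZF=0 PC=9 HALTED
Total instructions executed: 7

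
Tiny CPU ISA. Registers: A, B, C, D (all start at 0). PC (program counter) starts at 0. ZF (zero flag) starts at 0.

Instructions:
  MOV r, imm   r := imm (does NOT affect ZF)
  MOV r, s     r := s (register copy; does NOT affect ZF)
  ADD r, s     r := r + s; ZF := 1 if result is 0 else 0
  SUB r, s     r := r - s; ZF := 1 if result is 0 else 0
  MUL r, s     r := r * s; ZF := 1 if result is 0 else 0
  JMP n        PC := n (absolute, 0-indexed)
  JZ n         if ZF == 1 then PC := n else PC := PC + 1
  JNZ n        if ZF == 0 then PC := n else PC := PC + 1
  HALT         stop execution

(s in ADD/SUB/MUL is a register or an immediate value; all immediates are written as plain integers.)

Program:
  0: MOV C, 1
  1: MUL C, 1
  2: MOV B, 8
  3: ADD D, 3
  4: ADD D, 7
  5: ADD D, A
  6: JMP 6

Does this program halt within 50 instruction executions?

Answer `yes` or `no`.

Step 1: PC=0 exec 'MOV C, 1'. After: A=0 B=0 C=1 D=0 ZF=0 PC=1
Step 2: PC=1 exec 'MUL C, 1'. After: A=0 B=0 C=1 D=0 ZF=0 PC=2
Step 3: PC=2 exec 'MOV B, 8'. After: A=0 B=8 C=1 D=0 ZF=0 PC=3
Step 4: PC=3 exec 'ADD D, 3'. After: A=0 B=8 C=1 D=3 ZF=0 PC=4
Step 5: PC=4 exec 'ADD D, 7'. After: A=0 B=8 C=1 D=10 ZF=0 PC=5
Step 6: PC=5 exec 'ADD D, A'. After: A=0 B=8 C=1 D=10 ZF=0 PC=6
Step 7: PC=6 exec 'JMP 6'. After: A=0 B=8 C=1 D=10 ZF=0 PC=6
State after step 7 equals state after step 6: the program is in a cycle of length 1 and will never halt.

Answer: no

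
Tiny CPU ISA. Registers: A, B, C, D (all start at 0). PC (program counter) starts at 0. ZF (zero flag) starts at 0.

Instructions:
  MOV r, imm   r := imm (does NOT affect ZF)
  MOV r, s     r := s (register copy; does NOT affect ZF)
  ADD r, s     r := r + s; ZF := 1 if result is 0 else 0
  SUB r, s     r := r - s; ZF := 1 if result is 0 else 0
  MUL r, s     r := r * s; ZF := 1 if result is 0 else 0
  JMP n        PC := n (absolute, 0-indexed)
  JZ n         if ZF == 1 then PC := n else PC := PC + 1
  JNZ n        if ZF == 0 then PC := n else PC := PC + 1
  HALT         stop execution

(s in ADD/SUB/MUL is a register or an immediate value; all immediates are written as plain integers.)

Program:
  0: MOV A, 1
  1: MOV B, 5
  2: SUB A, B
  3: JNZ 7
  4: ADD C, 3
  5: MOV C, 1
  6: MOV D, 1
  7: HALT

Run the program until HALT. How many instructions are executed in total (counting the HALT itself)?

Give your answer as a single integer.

Answer: 5

Derivation:
Step 1: PC=0 exec 'MOV A, 1'. After: A=1 B=0 C=0 D=0 ZF=0 PC=1
Step 2: PC=1 exec 'MOV B, 5'. After: A=1 B=5 C=0 D=0 ZF=0 PC=2
Step 3: PC=2 exec 'SUB A, B'. After: A=-4 B=5 C=0 D=0 ZF=0 PC=3
Step 4: PC=3 exec 'JNZ 7'. After: A=-4 B=5 C=0 D=0 ZF=0 PC=7
Step 5: PC=7 exec 'HALT'. After: A=-4 B=5 C=0 D=0 ZF=0 PC=7 HALTED
Total instructions executed: 5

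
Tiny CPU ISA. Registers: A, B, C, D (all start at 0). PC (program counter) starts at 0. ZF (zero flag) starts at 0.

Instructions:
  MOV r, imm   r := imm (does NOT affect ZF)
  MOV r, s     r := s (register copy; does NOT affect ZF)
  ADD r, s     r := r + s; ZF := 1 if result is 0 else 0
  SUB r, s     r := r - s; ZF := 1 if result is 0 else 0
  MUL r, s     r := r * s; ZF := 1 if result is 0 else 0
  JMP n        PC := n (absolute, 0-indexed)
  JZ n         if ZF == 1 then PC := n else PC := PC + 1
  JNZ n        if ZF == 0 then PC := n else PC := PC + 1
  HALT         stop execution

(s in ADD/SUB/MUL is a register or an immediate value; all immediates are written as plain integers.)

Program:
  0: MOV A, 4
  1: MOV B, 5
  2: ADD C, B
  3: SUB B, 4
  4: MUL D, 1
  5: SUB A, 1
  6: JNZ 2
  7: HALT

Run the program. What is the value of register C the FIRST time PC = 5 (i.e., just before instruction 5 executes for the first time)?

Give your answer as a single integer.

Step 1: PC=0 exec 'MOV A, 4'. After: A=4 B=0 C=0 D=0 ZF=0 PC=1
Step 2: PC=1 exec 'MOV B, 5'. After: A=4 B=5 C=0 D=0 ZF=0 PC=2
Step 3: PC=2 exec 'ADD C, B'. After: A=4 B=5 C=5 D=0 ZF=0 PC=3
Step 4: PC=3 exec 'SUB B, 4'. After: A=4 B=1 C=5 D=0 ZF=0 PC=4
Step 5: PC=4 exec 'MUL D, 1'. After: A=4 B=1 C=5 D=0 ZF=1 PC=5
First time PC=5: C=5

5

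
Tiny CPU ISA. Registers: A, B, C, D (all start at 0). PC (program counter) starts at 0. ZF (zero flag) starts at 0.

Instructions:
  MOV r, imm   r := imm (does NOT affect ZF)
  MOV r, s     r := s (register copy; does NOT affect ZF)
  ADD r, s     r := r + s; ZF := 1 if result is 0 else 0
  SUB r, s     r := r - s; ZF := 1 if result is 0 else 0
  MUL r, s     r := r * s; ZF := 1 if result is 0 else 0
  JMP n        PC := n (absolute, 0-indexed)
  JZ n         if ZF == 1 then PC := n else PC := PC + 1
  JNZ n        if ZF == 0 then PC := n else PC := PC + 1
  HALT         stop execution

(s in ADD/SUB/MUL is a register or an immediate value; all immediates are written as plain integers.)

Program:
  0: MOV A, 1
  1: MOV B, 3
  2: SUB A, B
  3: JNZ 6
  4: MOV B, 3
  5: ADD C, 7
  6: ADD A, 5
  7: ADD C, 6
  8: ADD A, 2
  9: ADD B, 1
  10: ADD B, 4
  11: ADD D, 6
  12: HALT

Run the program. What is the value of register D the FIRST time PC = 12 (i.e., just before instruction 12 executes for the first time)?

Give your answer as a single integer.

Step 1: PC=0 exec 'MOV A, 1'. After: A=1 B=0 C=0 D=0 ZF=0 PC=1
Step 2: PC=1 exec 'MOV B, 3'. After: A=1 B=3 C=0 D=0 ZF=0 PC=2
Step 3: PC=2 exec 'SUB A, B'. After: A=-2 B=3 C=0 D=0 ZF=0 PC=3
Step 4: PC=3 exec 'JNZ 6'. After: A=-2 B=3 C=0 D=0 ZF=0 PC=6
Step 5: PC=6 exec 'ADD A, 5'. After: A=3 B=3 C=0 D=0 ZF=0 PC=7
Step 6: PC=7 exec 'ADD C, 6'. After: A=3 B=3 C=6 D=0 ZF=0 PC=8
Step 7: PC=8 exec 'ADD A, 2'. After: A=5 B=3 C=6 D=0 ZF=0 PC=9
Step 8: PC=9 exec 'ADD B, 1'. After: A=5 B=4 C=6 D=0 ZF=0 PC=10
Step 9: PC=10 exec 'ADD B, 4'. After: A=5 B=8 C=6 D=0 ZF=0 PC=11
Step 10: PC=11 exec 'ADD D, 6'. After: A=5 B=8 C=6 D=6 ZF=0 PC=12
First time PC=12: D=6

6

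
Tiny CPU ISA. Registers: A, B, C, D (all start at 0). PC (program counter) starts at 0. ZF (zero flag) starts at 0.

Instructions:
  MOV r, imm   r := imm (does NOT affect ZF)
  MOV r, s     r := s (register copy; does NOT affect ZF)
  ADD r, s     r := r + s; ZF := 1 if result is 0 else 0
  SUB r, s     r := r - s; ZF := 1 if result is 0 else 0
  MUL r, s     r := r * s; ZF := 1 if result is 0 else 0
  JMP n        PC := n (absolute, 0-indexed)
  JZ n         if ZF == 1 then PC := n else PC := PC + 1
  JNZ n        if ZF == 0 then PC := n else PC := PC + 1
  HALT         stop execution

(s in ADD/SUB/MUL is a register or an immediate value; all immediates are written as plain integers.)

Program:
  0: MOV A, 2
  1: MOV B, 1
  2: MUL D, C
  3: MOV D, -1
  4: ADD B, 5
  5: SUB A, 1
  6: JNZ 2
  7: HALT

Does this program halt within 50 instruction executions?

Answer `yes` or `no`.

Step 1: PC=0 exec 'MOV A, 2'. After: A=2 B=0 C=0 D=0 ZF=0 PC=1
Step 2: PC=1 exec 'MOV B, 1'. After: A=2 B=1 C=0 D=0 ZF=0 PC=2
Step 3: PC=2 exec 'MUL D, C'. After: A=2 B=1 C=0 D=0 ZF=1 PC=3
Step 4: PC=3 exec 'MOV D, -1'. After: A=2 B=1 C=0 D=-1 ZF=1 PC=4
Step 5: PC=4 exec 'ADD B, 5'. After: A=2 B=6 C=0 D=-1 ZF=0 PC=5
Step 6: PC=5 exec 'SUB A, 1'. After: A=1 B=6 C=0 D=-1 ZF=0 PC=6
Step 7: PC=6 exec 'JNZ 2'. After: A=1 B=6 C=0 D=-1 ZF=0 PC=2
Step 8: PC=2 exec 'MUL D, C'. After: A=1 B=6 C=0 D=0 ZF=1 PC=3
Step 9: PC=3 exec 'MOV D, -1'. After: A=1 B=6 C=0 D=-1 ZF=1 PC=4
Step 10: PC=4 exec 'ADD B, 5'. After: A=1 B=11 C=0 D=-1 ZF=0 PC=5
Step 11: PC=5 exec 'SUB A, 1'. After: A=0 B=11 C=0 D=-1 ZF=1 PC=6
Step 12: PC=6 exec 'JNZ 2'. After: A=0 B=11 C=0 D=-1 ZF=1 PC=7
Step 13: PC=7 exec 'HALT'. After: A=0 B=11 C=0 D=-1 ZF=1 PC=7 HALTED

Answer: yes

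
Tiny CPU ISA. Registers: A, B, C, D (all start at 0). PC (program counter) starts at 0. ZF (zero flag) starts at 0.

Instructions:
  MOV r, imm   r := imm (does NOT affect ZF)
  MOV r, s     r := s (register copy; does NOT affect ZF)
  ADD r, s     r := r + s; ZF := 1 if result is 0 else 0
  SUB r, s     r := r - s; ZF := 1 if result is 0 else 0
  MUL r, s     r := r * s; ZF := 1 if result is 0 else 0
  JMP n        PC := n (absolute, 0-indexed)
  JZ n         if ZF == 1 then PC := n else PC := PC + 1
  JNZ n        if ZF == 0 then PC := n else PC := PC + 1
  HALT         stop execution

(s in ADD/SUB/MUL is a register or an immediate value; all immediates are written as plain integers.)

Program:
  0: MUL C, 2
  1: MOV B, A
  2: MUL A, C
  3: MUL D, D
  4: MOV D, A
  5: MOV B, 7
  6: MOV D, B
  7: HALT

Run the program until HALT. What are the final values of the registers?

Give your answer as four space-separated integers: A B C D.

Step 1: PC=0 exec 'MUL C, 2'. After: A=0 B=0 C=0 D=0 ZF=1 PC=1
Step 2: PC=1 exec 'MOV B, A'. After: A=0 B=0 C=0 D=0 ZF=1 PC=2
Step 3: PC=2 exec 'MUL A, C'. After: A=0 B=0 C=0 D=0 ZF=1 PC=3
Step 4: PC=3 exec 'MUL D, D'. After: A=0 B=0 C=0 D=0 ZF=1 PC=4
Step 5: PC=4 exec 'MOV D, A'. After: A=0 B=0 C=0 D=0 ZF=1 PC=5
Step 6: PC=5 exec 'MOV B, 7'. After: A=0 B=7 C=0 D=0 ZF=1 PC=6
Step 7: PC=6 exec 'MOV D, B'. After: A=0 B=7 C=0 D=7 ZF=1 PC=7
Step 8: PC=7 exec 'HALT'. After: A=0 B=7 C=0 D=7 ZF=1 PC=7 HALTED

Answer: 0 7 0 7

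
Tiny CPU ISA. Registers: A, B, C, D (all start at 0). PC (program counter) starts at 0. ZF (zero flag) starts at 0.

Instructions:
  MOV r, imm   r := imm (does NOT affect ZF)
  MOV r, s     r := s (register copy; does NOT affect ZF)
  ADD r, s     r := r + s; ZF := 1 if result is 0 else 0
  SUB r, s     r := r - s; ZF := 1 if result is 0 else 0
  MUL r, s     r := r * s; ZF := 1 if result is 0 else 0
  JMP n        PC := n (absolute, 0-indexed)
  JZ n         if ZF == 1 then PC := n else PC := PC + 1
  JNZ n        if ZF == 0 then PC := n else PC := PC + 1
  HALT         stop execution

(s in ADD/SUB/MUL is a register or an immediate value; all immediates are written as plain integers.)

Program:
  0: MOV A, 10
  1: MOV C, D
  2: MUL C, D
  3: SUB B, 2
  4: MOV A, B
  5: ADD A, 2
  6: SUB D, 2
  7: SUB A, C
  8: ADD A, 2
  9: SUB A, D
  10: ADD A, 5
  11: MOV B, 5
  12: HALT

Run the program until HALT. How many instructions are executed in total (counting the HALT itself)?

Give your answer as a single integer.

Step 1: PC=0 exec 'MOV A, 10'. After: A=10 B=0 C=0 D=0 ZF=0 PC=1
Step 2: PC=1 exec 'MOV C, D'. After: A=10 B=0 C=0 D=0 ZF=0 PC=2
Step 3: PC=2 exec 'MUL C, D'. After: A=10 B=0 C=0 D=0 ZF=1 PC=3
Step 4: PC=3 exec 'SUB B, 2'. After: A=10 B=-2 C=0 D=0 ZF=0 PC=4
Step 5: PC=4 exec 'MOV A, B'. After: A=-2 B=-2 C=0 D=0 ZF=0 PC=5
Step 6: PC=5 exec 'ADD A, 2'. After: A=0 B=-2 C=0 D=0 ZF=1 PC=6
Step 7: PC=6 exec 'SUB D, 2'. After: A=0 B=-2 C=0 D=-2 ZF=0 PC=7
Step 8: PC=7 exec 'SUB A, C'. After: A=0 B=-2 C=0 D=-2 ZF=1 PC=8
Step 9: PC=8 exec 'ADD A, 2'. After: A=2 B=-2 C=0 D=-2 ZF=0 PC=9
Step 10: PC=9 exec 'SUB A, D'. After: A=4 B=-2 C=0 D=-2 ZF=0 PC=10
Step 11: PC=10 exec 'ADD A, 5'. After: A=9 B=-2 C=0 D=-2 ZF=0 PC=11
Step 12: PC=11 exec 'MOV B, 5'. After: A=9 B=5 C=0 D=-2 ZF=0 PC=12
Step 13: PC=12 exec 'HALT'. After: A=9 B=5 C=0 D=-2 ZF=0 PC=12 HALTED
Total instructions executed: 13

Answer: 13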